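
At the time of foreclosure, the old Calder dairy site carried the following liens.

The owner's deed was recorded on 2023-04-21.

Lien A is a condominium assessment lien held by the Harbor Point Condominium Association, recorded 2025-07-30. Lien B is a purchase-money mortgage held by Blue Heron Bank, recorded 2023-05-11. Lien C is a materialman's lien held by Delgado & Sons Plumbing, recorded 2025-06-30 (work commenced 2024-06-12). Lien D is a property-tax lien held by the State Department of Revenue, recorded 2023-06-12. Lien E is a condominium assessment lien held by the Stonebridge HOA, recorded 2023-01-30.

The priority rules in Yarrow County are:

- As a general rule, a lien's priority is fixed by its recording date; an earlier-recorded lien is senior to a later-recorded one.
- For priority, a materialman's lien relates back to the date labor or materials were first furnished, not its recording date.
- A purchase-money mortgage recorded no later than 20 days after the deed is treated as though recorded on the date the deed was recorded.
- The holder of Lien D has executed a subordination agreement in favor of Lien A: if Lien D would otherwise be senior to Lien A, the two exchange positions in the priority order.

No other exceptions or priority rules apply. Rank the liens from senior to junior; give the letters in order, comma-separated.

Effective dates: B relates back to the deed date 2023-04-21; C's effective date is 2024-06-12, when work began.
Ordering by effective date: E (2023-01-30), B (2023-04-21), D (2023-06-12), C (2024-06-12), A (2025-07-30).
D is senior to A before the subordination, so the two trade places.

E, B, A, C, D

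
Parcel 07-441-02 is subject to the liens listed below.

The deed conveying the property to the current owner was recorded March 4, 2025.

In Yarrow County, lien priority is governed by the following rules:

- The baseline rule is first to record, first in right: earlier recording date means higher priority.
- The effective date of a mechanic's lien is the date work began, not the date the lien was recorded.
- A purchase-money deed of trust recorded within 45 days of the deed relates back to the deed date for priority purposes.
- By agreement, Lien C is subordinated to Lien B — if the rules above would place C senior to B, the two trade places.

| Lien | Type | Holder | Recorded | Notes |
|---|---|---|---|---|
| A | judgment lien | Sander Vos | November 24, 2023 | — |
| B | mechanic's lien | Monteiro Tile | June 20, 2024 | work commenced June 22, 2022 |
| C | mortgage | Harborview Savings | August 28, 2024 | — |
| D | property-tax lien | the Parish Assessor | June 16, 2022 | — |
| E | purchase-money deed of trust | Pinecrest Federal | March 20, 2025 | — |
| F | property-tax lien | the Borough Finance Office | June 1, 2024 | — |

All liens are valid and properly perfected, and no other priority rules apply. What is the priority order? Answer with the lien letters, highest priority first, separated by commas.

Effective dates: B's effective date is June 22, 2022, when work began; E's effective date is the deed date, March 4, 2025.
Sorted by effective date: D (June 16, 2022), B (June 22, 2022), A (November 24, 2023), F (June 1, 2024), C (August 28, 2024), E (March 4, 2025).
Since C is not senior to B, the subordination leaves the order unchanged.

D, B, A, F, C, E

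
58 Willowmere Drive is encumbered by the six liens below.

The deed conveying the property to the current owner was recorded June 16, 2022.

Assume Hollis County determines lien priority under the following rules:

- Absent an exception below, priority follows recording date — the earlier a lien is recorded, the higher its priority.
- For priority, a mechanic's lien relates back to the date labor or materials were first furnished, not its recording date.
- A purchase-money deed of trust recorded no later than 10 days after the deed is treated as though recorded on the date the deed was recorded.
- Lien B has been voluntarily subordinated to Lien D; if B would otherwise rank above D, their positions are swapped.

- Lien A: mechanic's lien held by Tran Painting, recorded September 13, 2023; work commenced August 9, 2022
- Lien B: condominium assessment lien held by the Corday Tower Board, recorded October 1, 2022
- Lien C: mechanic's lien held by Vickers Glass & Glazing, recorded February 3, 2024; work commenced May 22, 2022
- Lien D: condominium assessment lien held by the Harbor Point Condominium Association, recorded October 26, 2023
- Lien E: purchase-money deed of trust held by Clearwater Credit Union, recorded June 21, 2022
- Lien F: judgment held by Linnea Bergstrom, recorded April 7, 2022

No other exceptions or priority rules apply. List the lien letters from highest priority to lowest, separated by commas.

F, C, E, A, D, B

Adjusting effective dates: A's effective date is August 9, 2022, when work began; C is treated as recorded May 22, 2022, the work-commencement date; E's effective date is the deed date, June 16, 2022.
Sorted by effective date: F (April 7, 2022), C (May 22, 2022), E (June 16, 2022), A (August 9, 2022), B (October 1, 2022), D (October 26, 2023).
B is senior to D before the subordination, so the two trade places.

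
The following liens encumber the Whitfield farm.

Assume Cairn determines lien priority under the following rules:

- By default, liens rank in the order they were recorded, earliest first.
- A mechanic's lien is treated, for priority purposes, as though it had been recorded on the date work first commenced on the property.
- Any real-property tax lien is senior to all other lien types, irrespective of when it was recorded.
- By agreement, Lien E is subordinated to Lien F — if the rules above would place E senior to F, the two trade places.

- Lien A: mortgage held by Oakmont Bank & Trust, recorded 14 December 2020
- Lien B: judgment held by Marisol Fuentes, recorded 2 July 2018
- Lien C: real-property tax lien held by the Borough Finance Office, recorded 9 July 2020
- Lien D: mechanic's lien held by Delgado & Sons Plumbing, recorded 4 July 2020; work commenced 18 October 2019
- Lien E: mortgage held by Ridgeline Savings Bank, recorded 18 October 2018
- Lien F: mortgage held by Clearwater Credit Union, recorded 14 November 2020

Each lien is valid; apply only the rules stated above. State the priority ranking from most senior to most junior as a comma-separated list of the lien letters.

Effective dates after the stated exceptions: D relates back to 18 October 2019 (work commenced).
C is a real-property tax lien, so it outranks all other liens regardless of date.
The other liens, earliest effective date first: B (2 July 2018), E (18 October 2018), D (18 October 2019), F (14 November 2020), A (14 December 2020).
E is senior to F before the subordination, so the two trade places.

C, B, F, D, E, A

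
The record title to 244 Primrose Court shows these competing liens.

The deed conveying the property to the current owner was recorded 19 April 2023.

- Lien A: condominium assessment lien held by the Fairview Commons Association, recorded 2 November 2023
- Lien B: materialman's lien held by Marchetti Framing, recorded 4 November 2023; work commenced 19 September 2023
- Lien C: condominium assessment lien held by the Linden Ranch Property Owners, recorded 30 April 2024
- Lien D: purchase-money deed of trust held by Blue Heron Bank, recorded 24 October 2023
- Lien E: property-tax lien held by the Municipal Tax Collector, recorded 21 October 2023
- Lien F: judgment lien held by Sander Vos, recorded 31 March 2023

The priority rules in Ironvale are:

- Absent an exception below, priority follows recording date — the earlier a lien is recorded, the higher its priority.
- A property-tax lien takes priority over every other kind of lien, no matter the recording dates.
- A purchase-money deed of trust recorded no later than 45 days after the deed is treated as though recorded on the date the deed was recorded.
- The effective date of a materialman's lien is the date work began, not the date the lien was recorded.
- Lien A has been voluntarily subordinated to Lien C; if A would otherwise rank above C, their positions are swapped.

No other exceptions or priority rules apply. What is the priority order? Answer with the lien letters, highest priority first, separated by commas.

E, F, B, D, C, A

Effective dates: B relates back to 19 September 2023 (work commenced); D was recorded 188 days after the deed — beyond 45 days — so no relation-back applies.
E, as a property-tax lien, has superpriority and ranks first.
Ordering the rest by effective date: F (31 March 2023), B (19 September 2023), D (24 October 2023), A (2 November 2023), C (30 April 2024).
A is senior to C before the subordination, so the two trade places.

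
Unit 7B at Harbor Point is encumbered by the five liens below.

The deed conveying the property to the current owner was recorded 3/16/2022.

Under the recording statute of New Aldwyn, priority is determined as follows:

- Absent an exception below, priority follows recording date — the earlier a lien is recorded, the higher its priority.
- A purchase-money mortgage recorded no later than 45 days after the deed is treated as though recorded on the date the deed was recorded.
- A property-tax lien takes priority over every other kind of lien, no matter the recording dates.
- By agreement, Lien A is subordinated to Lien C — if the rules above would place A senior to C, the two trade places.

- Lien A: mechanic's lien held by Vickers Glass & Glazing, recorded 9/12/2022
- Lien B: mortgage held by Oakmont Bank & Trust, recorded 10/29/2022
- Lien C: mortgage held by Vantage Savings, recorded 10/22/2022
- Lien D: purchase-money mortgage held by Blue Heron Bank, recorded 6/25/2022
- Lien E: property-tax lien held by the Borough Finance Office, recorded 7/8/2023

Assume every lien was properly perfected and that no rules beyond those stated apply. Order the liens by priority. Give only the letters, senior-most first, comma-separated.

E, D, C, A, B

Effective dates after the stated exceptions: D was recorded 101 days after the deed, outside the 45-day window, so it keeps its recording date.
E, as a property-tax lien, has superpriority and ranks first.
Ordering the rest by effective date: D (6/25/2022), A (9/12/2022), C (10/22/2022), B (10/29/2022).
The subordination applies — A was senior to C — so A and C swap.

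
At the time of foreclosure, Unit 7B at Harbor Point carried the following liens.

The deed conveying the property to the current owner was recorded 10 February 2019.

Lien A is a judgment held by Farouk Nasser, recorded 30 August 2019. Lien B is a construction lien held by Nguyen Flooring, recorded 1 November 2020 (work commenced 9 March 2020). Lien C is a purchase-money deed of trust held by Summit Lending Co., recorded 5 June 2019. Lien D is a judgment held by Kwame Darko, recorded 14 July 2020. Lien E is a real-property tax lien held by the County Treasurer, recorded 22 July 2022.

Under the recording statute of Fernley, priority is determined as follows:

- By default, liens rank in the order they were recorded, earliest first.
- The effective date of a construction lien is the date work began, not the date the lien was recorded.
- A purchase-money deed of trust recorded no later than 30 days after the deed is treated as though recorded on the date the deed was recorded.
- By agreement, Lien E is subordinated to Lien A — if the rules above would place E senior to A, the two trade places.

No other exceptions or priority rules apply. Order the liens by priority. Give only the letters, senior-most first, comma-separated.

C, A, B, D, E

First, effective dates: B is treated as recorded 9 March 2020, the work-commencement date; C missed the 30-day window (115 days after the deed), so its recording date stands.
Ordering by effective date: C (5 June 2019), A (30 August 2019), B (9 March 2020), D (14 July 2020), E (22 July 2022).
E is already junior to A, so the subordination agreement changes nothing.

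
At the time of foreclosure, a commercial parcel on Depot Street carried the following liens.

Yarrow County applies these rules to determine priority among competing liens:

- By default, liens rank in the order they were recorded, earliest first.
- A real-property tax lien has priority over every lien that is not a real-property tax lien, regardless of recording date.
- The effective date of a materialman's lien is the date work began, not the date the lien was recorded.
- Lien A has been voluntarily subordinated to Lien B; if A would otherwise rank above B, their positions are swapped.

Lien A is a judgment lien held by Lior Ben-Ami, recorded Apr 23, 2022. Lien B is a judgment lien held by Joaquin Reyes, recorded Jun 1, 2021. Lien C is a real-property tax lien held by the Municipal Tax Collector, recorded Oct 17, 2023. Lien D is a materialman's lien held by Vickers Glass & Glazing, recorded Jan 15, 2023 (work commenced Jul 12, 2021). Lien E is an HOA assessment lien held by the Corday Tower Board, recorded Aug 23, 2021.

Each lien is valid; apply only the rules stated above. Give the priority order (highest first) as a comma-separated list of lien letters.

First, effective dates: D relates back to Jul 12, 2021 (work commenced).
C is a real-property tax lien, so it outranks all other liens regardless of date.
Ordering the rest by effective date: B (Jun 1, 2021), D (Jul 12, 2021), E (Aug 23, 2021), A (Apr 23, 2022).
A already ranks below B; the subordination has no effect.

C, B, D, E, A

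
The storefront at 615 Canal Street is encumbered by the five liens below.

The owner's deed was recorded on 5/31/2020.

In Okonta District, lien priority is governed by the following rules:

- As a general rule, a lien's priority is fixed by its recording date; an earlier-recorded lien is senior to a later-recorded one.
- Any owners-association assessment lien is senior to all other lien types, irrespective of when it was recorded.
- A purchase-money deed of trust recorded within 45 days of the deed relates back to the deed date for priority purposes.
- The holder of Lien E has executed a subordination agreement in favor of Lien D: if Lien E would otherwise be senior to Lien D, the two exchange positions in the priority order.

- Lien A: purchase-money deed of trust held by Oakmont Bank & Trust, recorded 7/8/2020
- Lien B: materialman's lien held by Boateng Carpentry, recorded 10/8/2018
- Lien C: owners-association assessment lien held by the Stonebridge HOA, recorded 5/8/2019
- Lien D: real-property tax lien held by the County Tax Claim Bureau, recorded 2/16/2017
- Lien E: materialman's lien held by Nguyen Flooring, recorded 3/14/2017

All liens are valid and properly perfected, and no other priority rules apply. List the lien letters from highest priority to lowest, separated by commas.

C, D, E, B, A

Effective dates after the stated exceptions: A was recorded within the 45-day window, so its effective date is the deed date 5/31/2020.
C is an owners-association assessment lien and takes priority over every other lien.
Among the remaining liens, by effective date: D (2/16/2017), E (3/14/2017), B (10/8/2018), A (5/31/2020).
E already ranks below D; the subordination has no effect.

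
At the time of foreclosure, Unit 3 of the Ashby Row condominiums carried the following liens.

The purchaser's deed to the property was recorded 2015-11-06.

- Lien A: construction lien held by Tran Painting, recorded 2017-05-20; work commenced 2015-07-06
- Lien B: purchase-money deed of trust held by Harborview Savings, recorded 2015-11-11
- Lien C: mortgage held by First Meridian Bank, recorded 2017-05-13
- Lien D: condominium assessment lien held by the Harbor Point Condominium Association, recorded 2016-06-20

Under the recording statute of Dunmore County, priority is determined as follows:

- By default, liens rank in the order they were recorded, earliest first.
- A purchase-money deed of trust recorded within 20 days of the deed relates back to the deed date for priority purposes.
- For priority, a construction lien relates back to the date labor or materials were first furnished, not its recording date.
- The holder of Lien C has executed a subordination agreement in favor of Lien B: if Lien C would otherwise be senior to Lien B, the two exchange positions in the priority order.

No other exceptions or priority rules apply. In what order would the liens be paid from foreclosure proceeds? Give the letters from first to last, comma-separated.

A, B, D, C

First, effective dates: A is treated as recorded 2015-07-06, the work-commencement date; B was recorded within the 20-day window, so its effective date is the deed date 2015-11-06.
By effective date, earliest first: A (2015-07-06), B (2015-11-06), D (2016-06-20), C (2017-05-13).
C already ranks below B; the subordination has no effect.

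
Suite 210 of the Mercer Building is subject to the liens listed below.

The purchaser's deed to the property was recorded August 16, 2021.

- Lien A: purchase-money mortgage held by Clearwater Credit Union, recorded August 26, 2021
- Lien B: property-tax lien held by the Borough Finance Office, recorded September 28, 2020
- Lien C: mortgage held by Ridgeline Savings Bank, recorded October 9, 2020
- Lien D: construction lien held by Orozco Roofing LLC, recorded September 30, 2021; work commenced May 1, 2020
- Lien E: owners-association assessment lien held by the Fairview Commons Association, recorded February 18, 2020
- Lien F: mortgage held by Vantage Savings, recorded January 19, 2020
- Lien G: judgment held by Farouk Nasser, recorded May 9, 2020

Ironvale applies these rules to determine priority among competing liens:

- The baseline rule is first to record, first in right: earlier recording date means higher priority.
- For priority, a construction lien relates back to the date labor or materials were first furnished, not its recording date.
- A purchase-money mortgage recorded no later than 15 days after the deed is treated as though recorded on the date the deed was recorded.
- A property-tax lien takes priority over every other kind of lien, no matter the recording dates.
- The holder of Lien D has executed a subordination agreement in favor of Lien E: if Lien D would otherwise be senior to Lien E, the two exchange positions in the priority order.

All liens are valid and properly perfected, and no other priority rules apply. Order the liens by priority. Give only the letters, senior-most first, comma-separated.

Effective dates after the stated exceptions: A's effective date is the deed date, August 16, 2021; D relates back to May 1, 2020 (work commenced).
B is a property-tax lien, so it outranks all other liens regardless of date.
Among the remaining liens, by effective date: F (January 19, 2020), E (February 18, 2020), D (May 1, 2020), G (May 9, 2020), C (October 9, 2020), A (August 16, 2021).
D is already junior to E, so the subordination agreement changes nothing.

B, F, E, D, G, C, A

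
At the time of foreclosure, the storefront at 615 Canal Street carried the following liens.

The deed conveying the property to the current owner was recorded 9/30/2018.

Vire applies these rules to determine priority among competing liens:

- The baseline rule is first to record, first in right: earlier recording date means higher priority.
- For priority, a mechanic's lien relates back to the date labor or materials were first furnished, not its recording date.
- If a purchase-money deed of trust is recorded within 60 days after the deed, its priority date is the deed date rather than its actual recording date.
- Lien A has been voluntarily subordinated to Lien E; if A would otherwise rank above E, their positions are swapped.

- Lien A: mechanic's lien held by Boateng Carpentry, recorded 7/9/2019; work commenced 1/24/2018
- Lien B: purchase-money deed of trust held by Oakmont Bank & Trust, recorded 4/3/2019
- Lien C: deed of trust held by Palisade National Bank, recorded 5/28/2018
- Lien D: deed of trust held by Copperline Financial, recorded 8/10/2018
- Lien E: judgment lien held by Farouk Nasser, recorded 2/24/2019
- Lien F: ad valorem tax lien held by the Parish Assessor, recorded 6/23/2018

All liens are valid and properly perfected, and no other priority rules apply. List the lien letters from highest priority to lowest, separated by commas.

E, C, F, D, A, B

Adjusting effective dates: A relates back to 1/24/2018 (work commenced); B was recorded 185 days after the deed — beyond 60 days — so no relation-back applies.
By effective date, earliest first: A (1/24/2018), C (5/28/2018), F (6/23/2018), D (8/10/2018), E (2/24/2019), B (4/3/2019).
A is senior to E before the subordination, so the two trade places.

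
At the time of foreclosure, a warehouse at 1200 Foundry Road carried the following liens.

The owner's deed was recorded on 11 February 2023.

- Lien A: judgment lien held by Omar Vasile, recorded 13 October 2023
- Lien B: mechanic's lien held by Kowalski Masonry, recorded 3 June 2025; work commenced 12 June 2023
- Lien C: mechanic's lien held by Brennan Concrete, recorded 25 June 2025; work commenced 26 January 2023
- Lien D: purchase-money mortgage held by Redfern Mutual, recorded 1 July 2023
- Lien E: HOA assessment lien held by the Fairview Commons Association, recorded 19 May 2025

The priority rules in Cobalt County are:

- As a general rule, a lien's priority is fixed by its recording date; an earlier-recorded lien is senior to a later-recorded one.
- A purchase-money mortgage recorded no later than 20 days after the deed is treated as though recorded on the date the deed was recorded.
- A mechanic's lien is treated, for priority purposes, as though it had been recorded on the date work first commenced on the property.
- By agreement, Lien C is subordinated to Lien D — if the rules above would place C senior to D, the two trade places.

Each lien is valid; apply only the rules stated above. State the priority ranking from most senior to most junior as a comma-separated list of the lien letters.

D, B, C, A, E

First, effective dates: B's effective date is 12 June 2023, when work began; C relates back to 26 January 2023 (work commenced); D was recorded 140 days after the deed, outside the 20-day window, so it keeps its recording date.
Ordering by effective date: C (26 January 2023), B (12 June 2023), D (1 July 2023), A (13 October 2023), E (19 May 2025).
C would otherwise be senior to D, so under the subordination agreement C and D exchange positions.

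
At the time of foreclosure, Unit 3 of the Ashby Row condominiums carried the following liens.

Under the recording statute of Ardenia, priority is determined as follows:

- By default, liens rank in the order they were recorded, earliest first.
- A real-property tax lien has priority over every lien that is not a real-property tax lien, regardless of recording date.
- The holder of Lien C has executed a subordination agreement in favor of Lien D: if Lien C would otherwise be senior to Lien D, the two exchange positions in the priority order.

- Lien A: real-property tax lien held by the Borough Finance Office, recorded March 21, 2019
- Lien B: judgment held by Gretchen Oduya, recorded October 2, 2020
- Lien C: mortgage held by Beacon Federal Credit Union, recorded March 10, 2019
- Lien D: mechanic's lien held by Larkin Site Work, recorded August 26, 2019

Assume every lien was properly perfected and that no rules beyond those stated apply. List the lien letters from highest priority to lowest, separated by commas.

A, as a real-property tax lien, has superpriority and ranks first.
The other liens, earliest effective date first: C (March 10, 2019), D (August 26, 2019), B (October 2, 2020).
Because C would otherwise rank above D, the subordination swaps them.

A, D, C, B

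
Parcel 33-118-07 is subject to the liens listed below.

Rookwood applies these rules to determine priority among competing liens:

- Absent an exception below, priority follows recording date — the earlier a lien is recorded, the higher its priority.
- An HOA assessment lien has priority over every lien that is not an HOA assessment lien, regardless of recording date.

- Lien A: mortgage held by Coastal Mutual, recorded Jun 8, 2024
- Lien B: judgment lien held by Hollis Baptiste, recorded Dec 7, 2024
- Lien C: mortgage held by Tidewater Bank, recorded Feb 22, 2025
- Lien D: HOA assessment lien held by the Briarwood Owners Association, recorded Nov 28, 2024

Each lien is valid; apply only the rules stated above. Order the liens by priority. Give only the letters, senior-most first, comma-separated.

D, A, B, C

D is an HOA assessment lien, so it outranks all other liens regardless of date.
The other liens, earliest effective date first: A (Jun 8, 2024), B (Dec 7, 2024), C (Feb 22, 2025).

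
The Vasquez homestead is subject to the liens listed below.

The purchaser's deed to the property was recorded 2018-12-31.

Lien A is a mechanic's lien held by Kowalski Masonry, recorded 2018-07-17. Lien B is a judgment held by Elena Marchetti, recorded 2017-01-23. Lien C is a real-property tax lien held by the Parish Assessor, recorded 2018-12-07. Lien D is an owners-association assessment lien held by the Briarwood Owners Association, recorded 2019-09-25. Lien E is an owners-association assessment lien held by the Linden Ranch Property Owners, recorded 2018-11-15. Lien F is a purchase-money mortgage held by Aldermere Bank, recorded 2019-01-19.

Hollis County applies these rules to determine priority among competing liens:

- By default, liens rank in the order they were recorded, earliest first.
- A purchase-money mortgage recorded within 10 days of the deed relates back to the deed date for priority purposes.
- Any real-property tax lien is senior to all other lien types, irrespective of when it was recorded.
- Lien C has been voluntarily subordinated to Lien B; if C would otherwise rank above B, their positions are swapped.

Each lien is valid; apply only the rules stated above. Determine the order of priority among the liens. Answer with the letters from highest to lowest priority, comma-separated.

B, C, A, E, F, D

Effective dates: F missed the 10-day window (19 days after the deed), so its recording date stands.
As a real-property tax lien, C is senior to every other lien.
The other liens, earliest effective date first: B (2017-01-23), A (2018-07-17), E (2018-11-15), F (2019-01-19), D (2019-09-25).
Because C would otherwise rank above B, the subordination swaps them.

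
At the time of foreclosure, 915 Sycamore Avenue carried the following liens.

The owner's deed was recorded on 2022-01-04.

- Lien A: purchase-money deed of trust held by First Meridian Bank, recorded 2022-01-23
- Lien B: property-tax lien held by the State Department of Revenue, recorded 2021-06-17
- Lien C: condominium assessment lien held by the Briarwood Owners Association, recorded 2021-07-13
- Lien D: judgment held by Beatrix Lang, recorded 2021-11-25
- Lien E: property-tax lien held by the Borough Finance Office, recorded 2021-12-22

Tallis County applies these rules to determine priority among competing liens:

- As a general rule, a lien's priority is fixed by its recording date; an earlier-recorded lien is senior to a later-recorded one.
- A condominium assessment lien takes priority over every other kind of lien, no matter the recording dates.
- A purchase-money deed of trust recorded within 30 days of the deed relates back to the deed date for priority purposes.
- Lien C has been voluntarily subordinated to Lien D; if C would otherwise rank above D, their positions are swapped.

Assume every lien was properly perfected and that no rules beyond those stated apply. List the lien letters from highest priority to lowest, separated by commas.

D, B, C, E, A

First, effective dates: A relates back to the deed date 2022-01-04.
As a condominium assessment lien, C is senior to every other lien.
Remaining liens by effective date: B (2021-06-17), D (2021-11-25), E (2021-12-22), A (2022-01-04).
C is senior to D before the subordination, so the two trade places.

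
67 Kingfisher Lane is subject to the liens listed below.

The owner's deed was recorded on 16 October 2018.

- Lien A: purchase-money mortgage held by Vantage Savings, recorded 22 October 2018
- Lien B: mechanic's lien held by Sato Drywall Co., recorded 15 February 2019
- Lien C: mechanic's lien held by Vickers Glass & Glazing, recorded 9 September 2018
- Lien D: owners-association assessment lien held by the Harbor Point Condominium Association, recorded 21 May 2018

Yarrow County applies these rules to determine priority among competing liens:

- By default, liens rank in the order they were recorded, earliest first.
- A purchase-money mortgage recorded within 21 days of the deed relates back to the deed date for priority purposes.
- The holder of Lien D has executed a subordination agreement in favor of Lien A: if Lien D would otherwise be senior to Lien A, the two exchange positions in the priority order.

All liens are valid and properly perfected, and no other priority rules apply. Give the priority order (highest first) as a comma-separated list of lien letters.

First, effective dates: A's effective date is the deed date, 16 October 2018.
By effective date: D (21 May 2018), C (9 September 2018), A (16 October 2018), B (15 February 2019).
D would otherwise be senior to A, so under the subordination agreement D and A exchange positions.

A, C, D, B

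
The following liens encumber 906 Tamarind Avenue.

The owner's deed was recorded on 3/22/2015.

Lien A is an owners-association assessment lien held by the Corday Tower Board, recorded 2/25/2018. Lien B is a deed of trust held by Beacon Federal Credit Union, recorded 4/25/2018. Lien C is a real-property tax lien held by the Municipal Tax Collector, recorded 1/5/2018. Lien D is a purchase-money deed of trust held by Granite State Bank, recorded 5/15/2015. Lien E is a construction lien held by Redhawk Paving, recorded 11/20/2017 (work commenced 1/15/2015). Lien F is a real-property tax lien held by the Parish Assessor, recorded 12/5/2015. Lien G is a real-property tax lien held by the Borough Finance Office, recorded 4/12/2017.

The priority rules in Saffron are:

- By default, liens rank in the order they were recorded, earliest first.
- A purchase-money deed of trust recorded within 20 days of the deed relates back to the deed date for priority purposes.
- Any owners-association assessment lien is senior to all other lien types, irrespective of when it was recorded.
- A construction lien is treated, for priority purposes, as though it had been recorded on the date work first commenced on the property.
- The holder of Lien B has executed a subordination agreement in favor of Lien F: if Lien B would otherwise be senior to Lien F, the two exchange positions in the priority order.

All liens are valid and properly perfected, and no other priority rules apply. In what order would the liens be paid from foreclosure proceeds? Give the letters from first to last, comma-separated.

Adjusting effective dates: D was recorded 54 days after the deed — beyond 20 days — so no relation-back applies; E is treated as recorded 1/15/2015, the work-commencement date.
As an owners-association assessment lien, A is senior to every other lien.
The other liens, earliest effective date first: E (1/15/2015), D (5/15/2015), F (12/5/2015), G (4/12/2017), C (1/5/2018), B (4/25/2018).
Since B is not senior to F, the subordination leaves the order unchanged.

A, E, D, F, G, C, B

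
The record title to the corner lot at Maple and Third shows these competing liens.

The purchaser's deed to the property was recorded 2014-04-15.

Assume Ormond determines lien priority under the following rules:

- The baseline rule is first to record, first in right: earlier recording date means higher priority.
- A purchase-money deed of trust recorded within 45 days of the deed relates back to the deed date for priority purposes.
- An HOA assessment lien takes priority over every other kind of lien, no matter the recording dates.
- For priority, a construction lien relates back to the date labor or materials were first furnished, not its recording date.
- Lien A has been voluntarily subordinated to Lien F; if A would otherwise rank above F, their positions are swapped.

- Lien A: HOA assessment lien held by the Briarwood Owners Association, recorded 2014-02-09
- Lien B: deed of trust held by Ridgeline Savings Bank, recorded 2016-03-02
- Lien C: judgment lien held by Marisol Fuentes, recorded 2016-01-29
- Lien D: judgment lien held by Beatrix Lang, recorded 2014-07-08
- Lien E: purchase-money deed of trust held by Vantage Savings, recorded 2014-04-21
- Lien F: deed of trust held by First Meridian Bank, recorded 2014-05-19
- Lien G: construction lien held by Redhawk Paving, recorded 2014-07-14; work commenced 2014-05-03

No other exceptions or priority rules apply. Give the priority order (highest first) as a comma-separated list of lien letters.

First, effective dates: E relates back to the deed date 2014-04-15; G relates back to 2014-05-03 (work commenced).
As an HOA assessment lien, A is senior to every other lien.
The other liens, earliest effective date first: E (2014-04-15), G (2014-05-03), F (2014-05-19), D (2014-07-08), C (2016-01-29), B (2016-03-02).
A is senior to F before the subordination, so the two trade places.

F, E, G, A, D, C, B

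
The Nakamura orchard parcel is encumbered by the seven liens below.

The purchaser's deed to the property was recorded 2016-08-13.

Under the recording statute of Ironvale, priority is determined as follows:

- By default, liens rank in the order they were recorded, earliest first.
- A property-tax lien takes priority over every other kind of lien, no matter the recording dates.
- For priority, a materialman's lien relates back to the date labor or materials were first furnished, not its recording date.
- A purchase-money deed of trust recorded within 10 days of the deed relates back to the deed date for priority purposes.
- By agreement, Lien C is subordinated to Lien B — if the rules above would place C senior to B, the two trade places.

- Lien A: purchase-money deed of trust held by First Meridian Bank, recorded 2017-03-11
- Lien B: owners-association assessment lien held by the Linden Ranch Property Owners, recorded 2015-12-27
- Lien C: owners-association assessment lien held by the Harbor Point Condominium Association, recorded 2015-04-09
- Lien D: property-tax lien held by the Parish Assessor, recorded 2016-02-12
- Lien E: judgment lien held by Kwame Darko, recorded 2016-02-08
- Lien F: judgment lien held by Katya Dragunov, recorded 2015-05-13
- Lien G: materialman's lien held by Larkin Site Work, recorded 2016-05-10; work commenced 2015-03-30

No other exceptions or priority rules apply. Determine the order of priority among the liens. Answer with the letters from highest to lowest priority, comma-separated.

D, G, B, F, C, E, A

Adjusting effective dates: A was recorded 210 days after the deed — beyond 10 days — so no relation-back applies; G relates back to 2015-03-30 (work commenced).
D is a property-tax lien, so it outranks all other liens regardless of date.
Ordering the rest by effective date: G (2015-03-30), C (2015-04-09), F (2015-05-13), B (2015-12-27), E (2016-02-08), A (2017-03-11).
C would otherwise be senior to B, so under the subordination agreement C and B exchange positions.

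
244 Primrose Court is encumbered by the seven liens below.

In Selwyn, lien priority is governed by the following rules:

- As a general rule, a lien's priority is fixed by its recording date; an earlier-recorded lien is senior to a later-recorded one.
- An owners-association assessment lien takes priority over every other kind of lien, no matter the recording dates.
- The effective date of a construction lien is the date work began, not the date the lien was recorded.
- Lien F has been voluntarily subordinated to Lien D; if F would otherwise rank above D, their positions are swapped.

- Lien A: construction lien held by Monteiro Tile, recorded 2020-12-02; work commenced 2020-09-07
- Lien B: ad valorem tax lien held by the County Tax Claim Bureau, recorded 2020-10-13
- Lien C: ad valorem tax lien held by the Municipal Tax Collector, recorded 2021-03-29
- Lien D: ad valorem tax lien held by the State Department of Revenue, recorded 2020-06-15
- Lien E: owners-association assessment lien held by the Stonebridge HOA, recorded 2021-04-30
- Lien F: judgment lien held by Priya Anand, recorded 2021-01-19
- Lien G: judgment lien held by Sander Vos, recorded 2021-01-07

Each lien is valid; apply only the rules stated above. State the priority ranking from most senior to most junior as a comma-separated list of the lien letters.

Effective dates: A relates back to 2020-09-07 (work commenced).
E is an owners-association assessment lien and takes priority over every other lien.
Ordering the rest by effective date: D (2020-06-15), A (2020-09-07), B (2020-10-13), G (2021-01-07), F (2021-01-19), C (2021-03-29).
F already ranks below D; the subordination has no effect.

E, D, A, B, G, F, C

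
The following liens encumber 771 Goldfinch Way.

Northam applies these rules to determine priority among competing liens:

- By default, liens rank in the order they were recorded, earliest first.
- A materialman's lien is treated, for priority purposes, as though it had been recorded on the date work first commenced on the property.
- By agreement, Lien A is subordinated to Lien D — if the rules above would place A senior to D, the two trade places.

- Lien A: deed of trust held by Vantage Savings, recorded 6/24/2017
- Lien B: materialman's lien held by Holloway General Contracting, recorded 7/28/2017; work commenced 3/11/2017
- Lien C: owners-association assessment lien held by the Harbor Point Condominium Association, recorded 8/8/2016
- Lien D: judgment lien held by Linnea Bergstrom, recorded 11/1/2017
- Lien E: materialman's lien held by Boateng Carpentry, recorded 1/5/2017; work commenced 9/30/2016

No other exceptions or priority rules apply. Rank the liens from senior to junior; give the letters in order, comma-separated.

C, E, B, D, A

Effective dates: B relates back to 3/11/2017 (work commenced); E relates back to 9/30/2016 (work commenced).
By effective date: C (8/8/2016), E (9/30/2016), B (3/11/2017), A (6/24/2017), D (11/1/2017).
Because A would otherwise rank above D, the subordination swaps them.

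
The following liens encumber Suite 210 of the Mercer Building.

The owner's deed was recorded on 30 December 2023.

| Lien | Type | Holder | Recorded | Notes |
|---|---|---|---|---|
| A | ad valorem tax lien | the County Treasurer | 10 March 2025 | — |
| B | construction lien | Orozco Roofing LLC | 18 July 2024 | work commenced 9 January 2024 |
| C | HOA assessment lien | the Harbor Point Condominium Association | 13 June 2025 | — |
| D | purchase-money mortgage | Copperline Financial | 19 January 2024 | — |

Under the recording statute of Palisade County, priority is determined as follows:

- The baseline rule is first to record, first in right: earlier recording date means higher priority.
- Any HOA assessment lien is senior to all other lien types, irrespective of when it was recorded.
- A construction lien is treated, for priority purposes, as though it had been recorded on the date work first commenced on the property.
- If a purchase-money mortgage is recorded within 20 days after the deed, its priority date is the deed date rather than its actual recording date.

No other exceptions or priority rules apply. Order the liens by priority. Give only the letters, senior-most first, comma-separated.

C, D, B, A

First, effective dates: B's effective date is 9 January 2024, when work began; D was recorded within the 20-day window, so its effective date is the deed date 30 December 2023.
As an HOA assessment lien, C is senior to every other lien.
The other liens, earliest effective date first: D (30 December 2023), B (9 January 2024), A (10 March 2025).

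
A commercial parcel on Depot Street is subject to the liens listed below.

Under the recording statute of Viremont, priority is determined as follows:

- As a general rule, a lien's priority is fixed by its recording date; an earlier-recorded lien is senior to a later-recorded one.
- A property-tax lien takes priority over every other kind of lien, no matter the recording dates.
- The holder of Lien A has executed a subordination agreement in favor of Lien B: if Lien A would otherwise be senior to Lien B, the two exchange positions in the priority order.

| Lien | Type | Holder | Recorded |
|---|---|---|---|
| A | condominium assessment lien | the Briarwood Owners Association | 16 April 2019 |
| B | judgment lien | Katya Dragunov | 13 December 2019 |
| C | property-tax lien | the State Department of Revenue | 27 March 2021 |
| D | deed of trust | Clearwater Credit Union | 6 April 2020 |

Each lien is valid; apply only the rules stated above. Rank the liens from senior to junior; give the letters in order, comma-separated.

As a property-tax lien, C is senior to every other lien.
Ordering the rest by effective date: A (16 April 2019), B (13 December 2019), D (6 April 2020).
A is senior to B before the subordination, so the two trade places.

C, B, A, D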